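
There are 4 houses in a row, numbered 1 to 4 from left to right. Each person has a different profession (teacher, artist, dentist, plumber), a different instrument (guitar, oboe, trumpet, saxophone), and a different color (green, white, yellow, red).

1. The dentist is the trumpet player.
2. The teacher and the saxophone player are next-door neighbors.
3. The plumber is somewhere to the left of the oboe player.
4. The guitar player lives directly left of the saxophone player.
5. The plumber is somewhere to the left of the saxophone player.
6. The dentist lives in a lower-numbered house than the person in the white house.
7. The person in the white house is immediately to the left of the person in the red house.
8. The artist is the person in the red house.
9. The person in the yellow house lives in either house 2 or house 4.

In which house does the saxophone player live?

That leaves green as the color for house 1.
The artist is narrowed to house 3 or 4; consider each.
Placing it in house 4 leads to a contradiction, so it's in house 3.
The person in the red house is in house 3 (clue 8).
House 4 profession: only teacher fits.
So house 4 gets yellow for color.
From clue 2, the saxophone player must be in house 3.
Clue 4 places the guitar player in house 2.
The dentist is in house 1 (clue 6).
The only profession still possible for house 2 is plumber.
So house 1 gets trumpet for instrument.
The only instrument still possible for house 4 is oboe.
That leaves white as the color for house 2.
So: house 1 = dentist/trumpet/green, house 2 = plumber/guitar/white, house 3 = artist/saxophone/red, house 4 = teacher/oboe/yellow.

3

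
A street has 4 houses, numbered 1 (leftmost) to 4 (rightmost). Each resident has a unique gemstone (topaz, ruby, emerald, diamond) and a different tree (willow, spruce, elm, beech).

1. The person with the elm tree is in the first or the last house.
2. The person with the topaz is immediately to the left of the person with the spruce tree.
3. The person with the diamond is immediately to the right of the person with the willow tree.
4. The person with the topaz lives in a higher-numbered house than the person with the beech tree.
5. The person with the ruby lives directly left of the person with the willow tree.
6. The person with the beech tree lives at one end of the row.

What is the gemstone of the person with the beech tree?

Clue 6: the person with the beech tree is in house 1.
That leaves willow as the tree for house 2.
The only tree still possible for house 3 is spruce.
That leaves elm as the tree for house 4.
Clue 2 places the person with the topaz in house 2.
From clue 3, the person with the diamond must be in house 3.
From clue 5, the person with the ruby must be in house 1.
So house 4 gets emerald for gemstone.
So: house 1 = ruby/beech, house 2 = topaz/willow, house 3 = diamond/spruce, house 4 = emerald/elm.

ruby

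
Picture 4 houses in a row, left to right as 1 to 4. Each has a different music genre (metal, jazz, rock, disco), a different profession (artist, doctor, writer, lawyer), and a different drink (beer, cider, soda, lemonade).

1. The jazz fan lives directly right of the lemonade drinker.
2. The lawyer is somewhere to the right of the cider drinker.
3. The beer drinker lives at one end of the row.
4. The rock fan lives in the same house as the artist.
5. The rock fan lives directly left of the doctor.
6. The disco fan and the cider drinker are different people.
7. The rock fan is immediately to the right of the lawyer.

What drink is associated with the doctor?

beer

From clue 7, the rock fan must be in house 3.
By clue 7, the lawyer is in house 2.
The cider drinker is in house 1 (clue 2).
Clue 4: the artist is in house 3.
Clue 5: the doctor is in house 4.
House 1's music genre must be metal (nothing else left).
So house 1 gets writer for profession.
That leaves soda as the drink for house 2.
The only drink still possible for house 3 is lemonade.
That leaves beer as the drink for house 4.
By clue 1, the jazz fan is in house 4.
House 2 music genre: only disco fits.
So: house 1 = metal/writer/cider, house 2 = disco/lawyer/soda, house 3 = rock/artist/lemonade, house 4 = jazz/doctor/beer.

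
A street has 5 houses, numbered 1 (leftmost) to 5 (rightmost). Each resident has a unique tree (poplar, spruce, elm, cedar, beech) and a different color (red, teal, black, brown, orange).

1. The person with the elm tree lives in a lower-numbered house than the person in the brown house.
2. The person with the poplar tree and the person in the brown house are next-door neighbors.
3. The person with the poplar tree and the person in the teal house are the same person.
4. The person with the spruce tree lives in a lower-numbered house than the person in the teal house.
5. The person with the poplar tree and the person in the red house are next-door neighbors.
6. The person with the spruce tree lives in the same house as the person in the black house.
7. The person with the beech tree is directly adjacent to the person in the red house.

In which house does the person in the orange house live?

The person with the elm tree is narrowed to house 1 or 2 or 3 or 4; consider each.
Placing it in house 1 and house 2 and house 4 leads to a contradiction, so it's in house 3.
The person with the poplar tree is narrowed to house 4 or 5; consider each.
Placing it in house 5 leads to a contradiction, so it's in house 4.
By clue 2, the person in the brown house is in house 5.
Clue 3 places the person in the teal house in house 4.
The only tree still possible for house 2 is beech.
House 5 tree: only cedar fits.
From clue 6, the person in the black house must be in house 1.
So house 1 gets spruce for tree.
The only color still possible for house 2 is orange.
So house 3 gets red for color.
So: house 1 = spruce/black, house 2 = beech/orange, house 3 = elm/red, house 4 = poplar/teal, house 5 = cedar/brown.

2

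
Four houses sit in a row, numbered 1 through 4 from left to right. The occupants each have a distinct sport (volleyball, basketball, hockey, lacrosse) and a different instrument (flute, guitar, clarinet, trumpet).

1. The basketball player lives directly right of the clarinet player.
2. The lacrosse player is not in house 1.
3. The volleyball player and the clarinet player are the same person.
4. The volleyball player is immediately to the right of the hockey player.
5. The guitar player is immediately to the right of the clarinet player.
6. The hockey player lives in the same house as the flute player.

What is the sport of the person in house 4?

lacrosse

The only sport still possible for house 1 is hockey.
Clue 4: the volleyball player is in house 2.
Clue 6 places the flute player in house 1.
From clue 3, the clarinet player must be in house 2.
By clue 5, the guitar player is in house 3.
House 4's instrument must be trumpet (nothing else left).
Clue 1: the basketball player is in house 3.
House 4 sport: only lacrosse fits.
So: house 1 = hockey/flute, house 2 = volleyball/clarinet, house 3 = basketball/guitar, house 4 = lacrosse/trumpet.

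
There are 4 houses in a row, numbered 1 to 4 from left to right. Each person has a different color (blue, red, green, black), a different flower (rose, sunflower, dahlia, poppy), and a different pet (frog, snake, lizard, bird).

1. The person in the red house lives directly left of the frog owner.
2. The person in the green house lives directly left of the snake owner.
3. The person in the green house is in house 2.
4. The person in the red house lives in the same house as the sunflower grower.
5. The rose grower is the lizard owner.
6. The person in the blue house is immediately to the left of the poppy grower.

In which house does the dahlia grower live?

4

Clue 3 places the person in the green house in house 2.
House 4 color: only black fits.
From clue 2, the snake owner must be in house 3.
The person in the blue house is narrowed to house 1 or 3; consider each.
Placing it in house 3 leads to a contradiction, so it's in house 1.
The poppy grower is in house 2 (clue 6).
House 3's color must be red (nothing else left).
The frog owner is in house 4 (clue 1).
From clue 4, the sunflower grower must be in house 3.
The only pet still possible for house 1 is lizard.
House 2's pet must be bird (nothing else left).
From clue 5, the rose grower must be in house 1.
That leaves dahlia as the flower for house 4.
So: house 1 = blue/rose/lizard, house 2 = green/poppy/bird, house 3 = red/sunflower/snake, house 4 = black/dahlia/frog.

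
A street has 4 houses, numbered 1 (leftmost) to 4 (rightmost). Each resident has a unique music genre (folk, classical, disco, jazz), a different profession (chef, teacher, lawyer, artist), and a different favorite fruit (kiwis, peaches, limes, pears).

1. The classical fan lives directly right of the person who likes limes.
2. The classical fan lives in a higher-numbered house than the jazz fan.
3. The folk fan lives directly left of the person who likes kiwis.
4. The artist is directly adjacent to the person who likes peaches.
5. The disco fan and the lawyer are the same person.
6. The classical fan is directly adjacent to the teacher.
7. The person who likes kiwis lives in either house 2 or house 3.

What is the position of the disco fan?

4

The folk fan is narrowed to house 1 or 2; consider each.
Placing it in house 1 leads to a contradiction, so it's in house 2.
By clue 3, the person who likes kiwis is in house 3.
By clue 1, the classical fan is in house 3.
The person who likes limes is in house 2 (clue 1).
By clue 2, the jazz fan is in house 1.
That leaves disco as the music genre for house 4.
From clue 5, the lawyer must be in house 4.
So house 1 gets chef for profession.
That leaves artist as the profession for house 3.
From clue 4, the person who likes peaches must be in house 4.
So house 2 gets teacher for profession.
House 1 favorite fruit: only pears fits.
So: house 1 = jazz/chef/pears, house 2 = folk/teacher/limes, house 3 = classical/artist/kiwis, house 4 = disco/lawyer/peaches.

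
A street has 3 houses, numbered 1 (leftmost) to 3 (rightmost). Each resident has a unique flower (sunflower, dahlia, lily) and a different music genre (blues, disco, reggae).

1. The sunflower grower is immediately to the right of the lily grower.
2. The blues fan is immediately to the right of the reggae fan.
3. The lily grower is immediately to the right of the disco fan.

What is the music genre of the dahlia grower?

disco

From clue 3, the lily grower must be in house 2.
Clue 3: the disco fan is in house 1.
That leaves dahlia as the flower for house 1.
House 3's flower must be sunflower (nothing else left).
House 2's music genre must be reggae (nothing else left).
The only music genre still possible for house 3 is blues.
So: house 1 = dahlia/disco, house 2 = lily/reggae, house 3 = sunflower/blues.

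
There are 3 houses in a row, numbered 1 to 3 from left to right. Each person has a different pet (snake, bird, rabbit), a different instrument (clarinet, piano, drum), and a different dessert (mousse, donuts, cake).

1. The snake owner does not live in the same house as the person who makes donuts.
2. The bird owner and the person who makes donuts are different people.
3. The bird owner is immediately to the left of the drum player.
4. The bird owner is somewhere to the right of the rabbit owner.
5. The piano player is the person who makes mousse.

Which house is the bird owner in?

Clue 4 places the bird owner in house 2.
Clue 4: the rabbit owner is in house 1.
That leaves snake as the pet for house 3.
From clue 2, the person who makes donuts must be in house 1.
Clue 3 places the drum player in house 3.
The piano player is in house 2 (clue 5).
By clue 5, the person who makes mousse is in house 2.
House 1 instrument: only clarinet fits.
House 3 dessert: only cake fits.
So: house 1 = rabbit/clarinet/donuts, house 2 = bird/piano/mousse, house 3 = snake/drum/cake.

2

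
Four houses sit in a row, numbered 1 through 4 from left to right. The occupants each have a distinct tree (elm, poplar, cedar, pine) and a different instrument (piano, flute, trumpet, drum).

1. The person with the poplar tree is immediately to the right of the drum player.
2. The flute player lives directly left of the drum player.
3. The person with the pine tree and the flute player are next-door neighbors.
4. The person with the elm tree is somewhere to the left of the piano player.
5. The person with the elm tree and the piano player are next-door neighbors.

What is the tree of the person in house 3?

elm

The person with the poplar tree is narrowed to house 3 or 4; consider each.
Placing it in house 3 leads to a contradiction, so it's in house 4.
Clue 1 places the drum player in house 3.
By clue 2, the flute player is in house 2.
House 1 instrument: only trumpet fits.
House 4 instrument: only piano fits.
The person with the elm tree is in house 3 (clue 5).
House 1's tree must be pine (nothing else left).
The only tree still possible for house 2 is cedar.
So: house 1 = pine/trumpet, house 2 = cedar/flute, house 3 = elm/drum, house 4 = poplar/piano.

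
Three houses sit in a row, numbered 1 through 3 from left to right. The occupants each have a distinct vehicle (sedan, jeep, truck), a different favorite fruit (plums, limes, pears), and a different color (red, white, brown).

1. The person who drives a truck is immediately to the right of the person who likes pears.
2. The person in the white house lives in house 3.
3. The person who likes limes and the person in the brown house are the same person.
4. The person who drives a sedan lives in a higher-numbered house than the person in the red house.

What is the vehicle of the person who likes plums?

sedan

The person in the white house is in house 3 (clue 2).
That leaves jeep as the vehicle for house 1.
That leaves plums as the favorite fruit for house 3.
The person who drives a sedan is narrowed to house 2 or 3; consider each.
Placing it in house 2 leads to a contradiction, so it's in house 3.
So house 2 gets truck for vehicle.
Clue 1 places the person who likes pears in house 1.
House 2's favorite fruit must be limes (nothing else left).
By clue 3, the person in the brown house is in house 2.
House 1's color must be red (nothing else left).
So: house 1 = jeep/pears/red, house 2 = truck/limes/brown, house 3 = sedan/plums/white.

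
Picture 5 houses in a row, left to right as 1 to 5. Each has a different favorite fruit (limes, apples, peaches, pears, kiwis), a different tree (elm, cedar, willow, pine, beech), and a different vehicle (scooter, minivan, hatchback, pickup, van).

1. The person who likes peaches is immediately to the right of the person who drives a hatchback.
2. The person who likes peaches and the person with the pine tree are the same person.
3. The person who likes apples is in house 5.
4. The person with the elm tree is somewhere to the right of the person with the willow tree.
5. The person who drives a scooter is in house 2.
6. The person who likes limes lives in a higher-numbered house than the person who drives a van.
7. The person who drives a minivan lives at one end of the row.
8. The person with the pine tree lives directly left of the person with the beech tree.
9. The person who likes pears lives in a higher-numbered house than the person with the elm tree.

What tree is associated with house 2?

Clue 3: the person who likes apples is in house 5.
Clue 5: the person who drives a scooter is in house 2.
That leaves kiwis as the favorite fruit for house 1.
House 4 vehicle: only pickup fits.
House 5 vehicle: only minivan fits.
The person who likes peaches is narrowed to house 2 or 4; consider each.
Placing it in house 2 leads to a contradiction, so it's in house 4.
Clue 1 places the person who drives a hatchback in house 3.
The person with the pine tree is in house 4 (clue 2).
The person with the beech tree is in house 5 (clue 8).
The only favorite fruit still possible for house 2 is limes.
That leaves pears as the favorite fruit for house 3.
House 1 vehicle: only van fits.
By clue 9, the person with the elm tree is in house 2.
That leaves willow as the tree for house 1.
House 3 tree: only cedar fits.
So: house 1 = kiwis/willow/van, house 2 = limes/elm/scooter, house 3 = pears/cedar/hatchback, house 4 = peaches/pine/pickup, house 5 = apples/beech/minivan.

elm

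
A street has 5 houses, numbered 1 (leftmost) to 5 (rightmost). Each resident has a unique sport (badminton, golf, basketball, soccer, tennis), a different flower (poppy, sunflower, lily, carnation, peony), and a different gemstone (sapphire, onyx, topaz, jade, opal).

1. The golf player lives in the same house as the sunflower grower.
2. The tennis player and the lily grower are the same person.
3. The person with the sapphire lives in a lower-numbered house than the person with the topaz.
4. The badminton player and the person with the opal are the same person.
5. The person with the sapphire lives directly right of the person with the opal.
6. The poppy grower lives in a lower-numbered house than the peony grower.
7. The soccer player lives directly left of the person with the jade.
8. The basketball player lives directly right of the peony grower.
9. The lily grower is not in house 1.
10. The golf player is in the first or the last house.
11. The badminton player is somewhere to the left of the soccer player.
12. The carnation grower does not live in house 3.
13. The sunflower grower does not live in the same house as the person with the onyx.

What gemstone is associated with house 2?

sapphire

The golf player is narrowed to house 1 or 5; consider each.
Placing it in house 1 leads to a contradiction, so it's in house 5.
By clue 1, the sunflower grower is in house 5.
So house 1 gets badminton for sport.
From clue 4, the person with the opal must be in house 1.
From clue 5, the person with the sapphire must be in house 2.
The basketball player is narrowed to house 3 or 4; consider each.
Placing it in house 3 leads to a contradiction, so it's in house 4.
From clue 8, the peony grower must be in house 3.
Clue 2: the tennis player is in house 2.
Clue 2: the lily grower is in house 2.
House 3's sport must be soccer (nothing else left).
House 4's flower must be carnation (nothing else left).
House 5 gemstone: only topaz fits.
Clue 7 places the person with the jade in house 4.
House 1's flower must be poppy (nothing else left).
The only gemstone still possible for house 3 is onyx.
So: house 1 = badminton/poppy/opal, house 2 = tennis/lily/sapphire, house 3 = soccer/peony/onyx, house 4 = basketball/carnation/jade, house 5 = golf/sunflower/topaz.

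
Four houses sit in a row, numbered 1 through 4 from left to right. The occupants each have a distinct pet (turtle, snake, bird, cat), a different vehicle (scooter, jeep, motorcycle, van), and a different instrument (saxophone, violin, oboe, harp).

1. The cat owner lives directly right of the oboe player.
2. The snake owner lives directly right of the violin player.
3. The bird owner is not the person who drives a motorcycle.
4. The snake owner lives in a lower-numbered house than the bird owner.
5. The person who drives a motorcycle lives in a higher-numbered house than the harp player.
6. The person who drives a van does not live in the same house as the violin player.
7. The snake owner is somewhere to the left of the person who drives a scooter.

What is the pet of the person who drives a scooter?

House 1's pet must be turtle (nothing else left).
That leaves saxophone as the instrument for house 4.
The bird owner is narrowed to house 3 or 4; consider each.
Placing it in house 4 leads to a contradiction, so it's in house 3.
Clue 4: the snake owner is in house 2.
The only pet still possible for house 4 is cat.
The oboe player is in house 3 (clue 1).
The violin player is in house 1 (clue 2).
So house 1 gets jeep for vehicle.
That leaves harp as the instrument for house 2.
Clue 5 places the person who drives a motorcycle in house 4.
That leaves van as the vehicle for house 2.
House 3's vehicle must be scooter (nothing else left).
So: house 1 = turtle/jeep/violin, house 2 = snake/van/harp, house 3 = bird/scooter/oboe, house 4 = cat/motorcycle/saxophone.

bird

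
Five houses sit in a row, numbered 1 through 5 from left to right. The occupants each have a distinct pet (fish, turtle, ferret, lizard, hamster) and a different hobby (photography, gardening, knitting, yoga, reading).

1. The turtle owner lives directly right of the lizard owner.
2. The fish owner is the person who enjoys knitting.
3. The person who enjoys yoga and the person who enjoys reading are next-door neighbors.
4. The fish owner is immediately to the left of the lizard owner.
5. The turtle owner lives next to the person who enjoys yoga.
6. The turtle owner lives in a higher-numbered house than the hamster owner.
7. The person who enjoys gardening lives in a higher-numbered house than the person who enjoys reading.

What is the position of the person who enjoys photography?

1

The fish owner is narrowed to house 1 or 2 or 3; consider each.
Placing it in house 1 and house 3 leads to a contradiction, so it's in house 2.
By clue 2, the person who enjoys knitting is in house 2.
By clue 4, the lizard owner is in house 3.
The turtle owner is in house 4 (clue 1).
From clue 6, the hamster owner must be in house 1.
House 5 pet: only ferret fits.
So house 1 gets photography for hobby.
The person who enjoys reading is in house 4 (clue 3).
By clue 7, the person who enjoys gardening is in house 5.
House 3's hobby must be yoga (nothing else left).
So: house 1 = hamster/photography, house 2 = fish/knitting, house 3 = lizard/yoga, house 4 = turtle/reading, house 5 = ferret/gardening.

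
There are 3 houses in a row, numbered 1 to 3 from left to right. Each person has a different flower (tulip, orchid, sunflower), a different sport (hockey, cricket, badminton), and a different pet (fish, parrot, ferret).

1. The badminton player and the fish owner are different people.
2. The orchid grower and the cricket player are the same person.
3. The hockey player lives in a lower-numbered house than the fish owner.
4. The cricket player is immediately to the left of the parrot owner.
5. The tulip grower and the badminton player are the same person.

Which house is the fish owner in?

2

House 3 sport: only badminton fits.
That leaves ferret as the pet for house 1.
Clue 1 places the fish owner in house 2.
By clue 3, the hockey player is in house 1.
From clue 5, the tulip grower must be in house 3.
That leaves cricket as the sport for house 2.
House 3's pet must be parrot (nothing else left).
The orchid grower is in house 2 (clue 2).
House 1 flower: only sunflower fits.
So: house 1 = sunflower/hockey/ferret, house 2 = orchid/cricket/fish, house 3 = tulip/badminton/parrot.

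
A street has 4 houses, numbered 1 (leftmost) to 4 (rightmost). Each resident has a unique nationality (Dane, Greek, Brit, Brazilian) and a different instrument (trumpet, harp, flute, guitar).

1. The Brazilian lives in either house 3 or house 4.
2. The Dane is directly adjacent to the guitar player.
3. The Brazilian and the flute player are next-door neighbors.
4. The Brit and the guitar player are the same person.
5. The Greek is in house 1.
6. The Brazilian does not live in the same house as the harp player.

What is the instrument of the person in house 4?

trumpet

Clue 5 places the Greek in house 1.
The Brazilian is narrowed to house 3 or 4; consider each.
Placing it in house 3 leads to a contradiction, so it's in house 4.
The flute player is in house 3 (clue 3).
From clue 2, the Dane must be in house 3.
From clue 4, the Brit must be in house 2.
From clue 4, the guitar player must be in house 2.
House 4's instrument must be trumpet (nothing else left).
The only instrument still possible for house 1 is harp.
So: house 1 = Greek/harp, house 2 = Brit/guitar, house 3 = Dane/flute, house 4 = Brazilian/trumpet.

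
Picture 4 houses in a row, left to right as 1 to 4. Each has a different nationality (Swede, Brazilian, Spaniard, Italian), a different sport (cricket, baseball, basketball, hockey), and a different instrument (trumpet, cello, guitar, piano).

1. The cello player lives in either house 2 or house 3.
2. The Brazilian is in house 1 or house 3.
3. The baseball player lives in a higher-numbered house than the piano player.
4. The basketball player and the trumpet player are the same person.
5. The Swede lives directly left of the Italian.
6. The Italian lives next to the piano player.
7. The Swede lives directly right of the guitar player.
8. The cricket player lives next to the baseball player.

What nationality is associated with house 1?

So house 4 gets trumpet for instrument.
The basketball player is in house 4 (clue 4).
House 1's instrument must be guitar (nothing else left).
By clue 3, the baseball player is in house 3.
From clue 3, the piano player must be in house 2.
From clue 6, the Italian must be in house 3.
The Swede is in house 2 (clue 7).
Clue 8: the cricket player is in house 2.
The only nationality still possible for house 4 is Spaniard.
The only sport still possible for house 1 is hockey.
The only instrument still possible for house 3 is cello.
That leaves Brazilian as the nationality for house 1.
So: house 1 = Brazilian/hockey/guitar, house 2 = Swede/cricket/piano, house 3 = Italian/baseball/cello, house 4 = Spaniard/basketball/trumpet.

Brazilian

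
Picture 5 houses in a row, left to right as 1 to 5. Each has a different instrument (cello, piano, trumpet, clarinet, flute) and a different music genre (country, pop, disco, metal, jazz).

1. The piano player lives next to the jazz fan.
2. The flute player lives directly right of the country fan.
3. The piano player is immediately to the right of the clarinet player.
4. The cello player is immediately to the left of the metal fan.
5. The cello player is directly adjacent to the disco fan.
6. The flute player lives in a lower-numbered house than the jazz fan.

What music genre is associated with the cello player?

country

The flute player is narrowed to house 2 or 3 or 4; consider each.
Placing it in house 2 and house 4 leads to a contradiction, so it's in house 3.
Clue 2 places the country fan in house 2.
By clue 3, the piano player is in house 5.
The clarinet player is in house 4 (clue 3).
House 1 instrument: only trumpet fits.
That leaves cello as the instrument for house 2.
The jazz fan is in house 4 (clue 1).
Clue 4: the metal fan is in house 3.
The only music genre still possible for house 5 is pop.
So house 1 gets disco for music genre.
So: house 1 = trumpet/disco, house 2 = cello/country, house 3 = flute/metal, house 4 = clarinet/jazz, house 5 = piano/pop.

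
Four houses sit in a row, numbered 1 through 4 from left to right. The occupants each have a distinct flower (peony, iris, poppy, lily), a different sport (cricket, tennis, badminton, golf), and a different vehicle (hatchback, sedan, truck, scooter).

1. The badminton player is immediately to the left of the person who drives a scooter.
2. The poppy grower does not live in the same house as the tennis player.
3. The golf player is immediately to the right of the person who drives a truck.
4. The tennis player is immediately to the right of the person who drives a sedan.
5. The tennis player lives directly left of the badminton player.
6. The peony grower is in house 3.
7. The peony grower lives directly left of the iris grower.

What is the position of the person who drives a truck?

From clue 5, the tennis player must be in house 2.
From clue 5, the badminton player must be in house 3.
The peony grower is in house 3 (clue 6).
Clue 7: the iris grower is in house 4.
The only sport still possible for house 1 is cricket.
House 4 sport: only golf fits.
From clue 1, the person who drives a scooter must be in house 4.
The poppy grower is in house 1 (clue 2).
Clue 3: the person who drives a truck is in house 3.
Clue 4 places the person who drives a sedan in house 1.
House 2's flower must be lily (nothing else left).
House 2's vehicle must be hatchback (nothing else left).
So: house 1 = poppy/cricket/sedan, house 2 = lily/tennis/hatchback, house 3 = peony/badminton/truck, house 4 = iris/golf/scooter.

3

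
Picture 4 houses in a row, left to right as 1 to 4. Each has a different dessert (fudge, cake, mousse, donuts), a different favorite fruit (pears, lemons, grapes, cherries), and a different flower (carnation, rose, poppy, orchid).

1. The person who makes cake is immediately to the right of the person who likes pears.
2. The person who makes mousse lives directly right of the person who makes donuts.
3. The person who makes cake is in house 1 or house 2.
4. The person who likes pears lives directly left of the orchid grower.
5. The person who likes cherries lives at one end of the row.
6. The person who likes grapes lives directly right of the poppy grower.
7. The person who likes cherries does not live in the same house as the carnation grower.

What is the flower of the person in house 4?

rose

Clue 3: the person who makes cake is in house 2.
By clue 1, the person who likes pears is in house 1.
By clue 2, the person who makes mousse is in house 4.
Clue 2 places the person who makes donuts in house 3.
Clue 4: the orchid grower is in house 2.
House 1's dessert must be fudge (nothing else left).
The only favorite fruit still possible for house 4 is cherries.
Clue 6: the person who likes grapes is in house 2.
From clue 6, the poppy grower must be in house 1.
So house 3 gets lemons for favorite fruit.
House 4 flower: only rose fits.
House 3's flower must be carnation (nothing else left).
So: house 1 = fudge/pears/poppy, house 2 = cake/grapes/orchid, house 3 = donuts/lemons/carnation, house 4 = mousse/cherries/rose.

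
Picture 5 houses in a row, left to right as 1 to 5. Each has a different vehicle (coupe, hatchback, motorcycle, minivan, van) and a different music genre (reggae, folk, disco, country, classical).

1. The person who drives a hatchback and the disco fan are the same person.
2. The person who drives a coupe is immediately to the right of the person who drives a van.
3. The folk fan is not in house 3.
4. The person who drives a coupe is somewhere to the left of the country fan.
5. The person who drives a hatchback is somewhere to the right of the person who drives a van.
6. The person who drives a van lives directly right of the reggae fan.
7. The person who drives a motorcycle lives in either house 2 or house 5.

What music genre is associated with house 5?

country

The only vehicle still possible for house 1 is minivan.
The person who drives a coupe is narrowed to house 3 or 4; consider each.
Placing it in house 4 leads to a contradiction, so it's in house 3.
Clue 2 places the person who drives a van in house 2.
Clue 6: the reggae fan is in house 1.
House 4's vehicle must be hatchback (nothing else left).
House 5 vehicle: only motorcycle fits.
By clue 1, the disco fan is in house 4.
That leaves classical as the music genre for house 3.
The only music genre still possible for house 5 is country.
That leaves folk as the music genre for house 2.
So: house 1 = minivan/reggae, house 2 = van/folk, house 3 = coupe/classical, house 4 = hatchback/disco, house 5 = motorcycle/country.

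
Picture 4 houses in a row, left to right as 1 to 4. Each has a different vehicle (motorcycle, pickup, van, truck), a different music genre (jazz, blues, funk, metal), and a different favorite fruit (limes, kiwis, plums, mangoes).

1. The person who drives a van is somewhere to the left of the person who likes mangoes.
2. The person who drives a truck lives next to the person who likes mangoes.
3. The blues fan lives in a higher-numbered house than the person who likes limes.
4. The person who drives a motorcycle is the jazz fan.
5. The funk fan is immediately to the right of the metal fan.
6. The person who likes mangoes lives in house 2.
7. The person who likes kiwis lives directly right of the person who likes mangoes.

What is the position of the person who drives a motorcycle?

By clue 6, the person who likes mangoes is in house 2.
Clue 7 places the person who likes kiwis in house 3.
House 4's favorite fruit must be plums (nothing else left).
The person who drives a van is in house 1 (clue 1).
The only vehicle still possible for house 3 is truck.
The only favorite fruit still possible for house 1 is limes.
House 1 music genre: only metal fits.
Clue 5 places the funk fan in house 2.
The only music genre still possible for house 3 is blues.
The only music genre still possible for house 4 is jazz.
Clue 4: the person who drives a motorcycle is in house 4.
That leaves pickup as the vehicle for house 2.
So: house 1 = van/metal/limes, house 2 = pickup/funk/mangoes, house 3 = truck/blues/kiwis, house 4 = motorcycle/jazz/plums.

4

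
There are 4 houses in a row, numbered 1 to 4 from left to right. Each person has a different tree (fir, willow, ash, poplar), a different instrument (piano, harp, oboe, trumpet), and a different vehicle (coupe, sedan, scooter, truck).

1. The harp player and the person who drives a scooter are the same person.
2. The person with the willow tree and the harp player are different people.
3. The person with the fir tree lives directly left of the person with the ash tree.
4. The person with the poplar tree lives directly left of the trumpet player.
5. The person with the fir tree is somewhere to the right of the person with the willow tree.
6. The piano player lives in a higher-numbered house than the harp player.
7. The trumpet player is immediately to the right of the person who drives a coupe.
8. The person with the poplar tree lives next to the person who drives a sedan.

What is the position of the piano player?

4

House 4 tree: only ash fits.
The person with the fir tree is in house 3 (clue 3).
House 4 vehicle: only truck fits.
The person with the poplar tree is narrowed to house 1 or 2; consider each.
Placing it in house 2 leads to a contradiction, so it's in house 1.
The trumpet player is in house 2 (clue 4).
Clue 7 places the person who drives a coupe in house 1.
Clue 8 places the person who drives a sedan in house 2.
House 2's tree must be willow (nothing else left).
That leaves scooter as the vehicle for house 3.
The harp player is in house 3 (clue 1).
From clue 6, the piano player must be in house 4.
So house 1 gets oboe for instrument.
So: house 1 = poplar/oboe/coupe, house 2 = willow/trumpet/sedan, house 3 = fir/harp/scooter, house 4 = ash/piano/truck.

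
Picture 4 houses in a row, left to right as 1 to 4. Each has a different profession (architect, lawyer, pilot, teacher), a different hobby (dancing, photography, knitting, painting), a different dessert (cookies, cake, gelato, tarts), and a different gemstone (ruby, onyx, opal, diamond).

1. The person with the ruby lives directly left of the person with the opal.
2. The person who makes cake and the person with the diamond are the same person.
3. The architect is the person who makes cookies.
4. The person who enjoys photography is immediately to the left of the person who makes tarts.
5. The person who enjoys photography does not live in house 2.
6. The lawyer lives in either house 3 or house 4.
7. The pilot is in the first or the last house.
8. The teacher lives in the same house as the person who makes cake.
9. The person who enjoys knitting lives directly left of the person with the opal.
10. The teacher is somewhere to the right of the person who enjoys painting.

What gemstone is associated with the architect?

opal

So house 4 gets dancing for hobby.
The lawyer is narrowed to house 3 or 4; consider each.
Placing it in house 3 leads to a contradiction, so it's in house 4.
The only profession still possible for house 1 is pilot.
House 1's dessert must be gelato (nothing else left).
House 4's dessert must be tarts (nothing else left).
By clue 4, the person who enjoys photography is in house 3.
House 4 gemstone: only onyx fits.
The only gemstone still possible for house 1 is ruby.
From clue 1, the person with the opal must be in house 2.
Clue 9 places the person who enjoys knitting in house 1.
House 2's hobby must be painting (nothing else left).
So house 3 gets diamond for gemstone.
From clue 2, the person who makes cake must be in house 3.
Clue 8: the teacher is in house 3.
House 2's profession must be architect (nothing else left).
The only dessert still possible for house 2 is cookies.
So: house 1 = pilot/knitting/gelato/ruby, house 2 = architect/painting/cookies/opal, house 3 = teacher/photography/cake/diamond, house 4 = lawyer/dancing/tarts/onyx.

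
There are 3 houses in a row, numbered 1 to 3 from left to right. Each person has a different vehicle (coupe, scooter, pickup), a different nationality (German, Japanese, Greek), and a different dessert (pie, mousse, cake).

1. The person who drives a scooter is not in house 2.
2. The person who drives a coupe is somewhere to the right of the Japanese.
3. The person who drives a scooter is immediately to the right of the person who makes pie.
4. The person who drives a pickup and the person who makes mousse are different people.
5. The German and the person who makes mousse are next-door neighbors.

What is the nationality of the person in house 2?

By clue 3, the person who drives a scooter is in house 3.
By clue 3, the person who makes pie is in house 2.
That leaves pickup as the vehicle for house 1.
House 2's vehicle must be coupe (nothing else left).
From clue 2, the Japanese must be in house 1.
The person who makes mousse is in house 3 (clue 4).
Clue 5: the German is in house 2.
House 3 nationality: only Greek fits.
House 1 dessert: only cake fits.
So: house 1 = pickup/Japanese/cake, house 2 = coupe/German/pie, house 3 = scooter/Greek/mousse.

German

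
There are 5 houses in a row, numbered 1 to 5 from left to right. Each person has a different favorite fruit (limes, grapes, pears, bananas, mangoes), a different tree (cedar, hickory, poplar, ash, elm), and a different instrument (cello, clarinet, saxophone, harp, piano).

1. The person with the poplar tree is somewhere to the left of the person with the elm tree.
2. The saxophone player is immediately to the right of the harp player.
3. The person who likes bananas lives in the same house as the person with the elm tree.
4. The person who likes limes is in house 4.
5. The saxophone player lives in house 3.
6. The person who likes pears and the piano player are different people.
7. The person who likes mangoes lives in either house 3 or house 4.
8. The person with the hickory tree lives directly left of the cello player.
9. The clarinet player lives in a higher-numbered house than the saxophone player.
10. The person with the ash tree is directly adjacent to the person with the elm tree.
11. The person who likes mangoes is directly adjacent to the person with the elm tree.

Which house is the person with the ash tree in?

3

From clue 4, the person who likes limes must be in house 4.
By clue 5, the saxophone player is in house 3.
House 3's favorite fruit must be mangoes (nothing else left).
Clue 2: the harp player is in house 2.
Clue 11: the person with the elm tree is in house 2.
House 5 tree: only cedar fits.
House 1 instrument: only piano fits.
The person with the poplar tree is in house 1 (clue 1).
From clue 3, the person who likes bananas must be in house 2.
The only favorite fruit still possible for house 1 is grapes.
House 5 favorite fruit: only pears fits.
House 3 tree: only ash fits.
House 4 tree: only hickory fits.
Clue 8: the cello player is in house 5.
So house 4 gets clarinet for instrument.
So: house 1 = grapes/poplar/piano, house 2 = bananas/elm/harp, house 3 = mangoes/ash/saxophone, house 4 = limes/hickory/clarinet, house 5 = pears/cedar/cello.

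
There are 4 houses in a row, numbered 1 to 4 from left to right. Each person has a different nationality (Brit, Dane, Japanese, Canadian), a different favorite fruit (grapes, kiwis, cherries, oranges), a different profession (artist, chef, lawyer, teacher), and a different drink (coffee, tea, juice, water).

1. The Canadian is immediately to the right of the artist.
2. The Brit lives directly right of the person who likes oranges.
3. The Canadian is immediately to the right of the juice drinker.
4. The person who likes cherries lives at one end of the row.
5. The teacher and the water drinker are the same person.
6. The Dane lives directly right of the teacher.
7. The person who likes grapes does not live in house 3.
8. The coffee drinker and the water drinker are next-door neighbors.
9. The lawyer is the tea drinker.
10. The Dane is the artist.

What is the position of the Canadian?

The only nationality still possible for house 1 is Japanese.
House 4 drink: only tea fits.
From clue 9, the lawyer must be in house 4.
The Canadian is narrowed to house 3 or 4; consider each.
Placing it in house 3 leads to a contradiction, so it's in house 4.
Clue 1: the artist is in house 3.
By clue 3, the juice drinker is in house 3.
Clue 10: the Dane is in house 3.
So house 2 gets Brit for nationality.
Clue 2: the person who likes oranges is in house 1.
Clue 6 places the teacher in house 2.
That leaves kiwis as the favorite fruit for house 3.
House 1's profession must be chef (nothing else left).
From clue 5, the water drinker must be in house 2.
From clue 8, the coffee drinker must be in house 1.
That leaves grapes as the favorite fruit for house 2.
So house 4 gets cherries for favorite fruit.
So: house 1 = Japanese/oranges/chef/coffee, house 2 = Brit/grapes/teacher/water, house 3 = Dane/kiwis/artist/juice, house 4 = Canadian/cherries/lawyer/tea.

4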